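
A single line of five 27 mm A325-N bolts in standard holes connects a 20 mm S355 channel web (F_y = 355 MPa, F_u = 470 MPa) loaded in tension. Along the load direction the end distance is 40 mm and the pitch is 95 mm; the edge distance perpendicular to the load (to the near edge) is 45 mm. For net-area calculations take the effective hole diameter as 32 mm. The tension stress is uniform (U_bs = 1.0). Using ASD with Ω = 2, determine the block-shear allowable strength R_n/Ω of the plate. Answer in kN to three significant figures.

Shear plane L_v = 40 + 4·95 = 420 mm; A_gv = 420 × 20 = 8400 mm².
A_nv = (420 − 4.5·32) × 20 = 5520 mm².
A_nt = (45 − 0.5·32) × 20 = 580 mm².
0.6 F_u A_nv = 1557 kN; 0.6 F_y A_gv = 1789 kN → shear rupture governs the shear term.
R_n = 1557 + 1.0 × 470 × 580 / 1000 = 1829 kN.
Allowable strength R_n/Ω = 1829 / 2 = 915 kN.

915 kN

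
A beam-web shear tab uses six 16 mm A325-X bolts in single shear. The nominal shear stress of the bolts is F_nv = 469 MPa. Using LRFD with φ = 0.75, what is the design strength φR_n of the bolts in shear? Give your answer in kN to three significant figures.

A_b = π × 16² / 4 = 201.1 mm².
R_n = F_nv · A_b · n · n_s = 469 × 201.1 × 6 × 1 / 1000 = 565.8 kN.
Design strength φR_n = 0.75 × 565.8 = 424 kN.

424 kN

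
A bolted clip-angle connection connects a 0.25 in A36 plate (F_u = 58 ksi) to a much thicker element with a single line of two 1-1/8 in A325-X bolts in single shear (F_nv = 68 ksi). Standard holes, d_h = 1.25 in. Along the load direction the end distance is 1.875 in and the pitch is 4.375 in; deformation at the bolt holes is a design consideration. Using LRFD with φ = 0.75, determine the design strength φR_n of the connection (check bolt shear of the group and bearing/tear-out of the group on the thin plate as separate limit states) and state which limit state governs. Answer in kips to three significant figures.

Bolt shear: A_b = π·1.125²/4 = 0.994 in²; R_n = 68 × 0.994 × 2 × 1 = 135.2 kips → 0.75 × 135.2 = 101 kips.
Bearing (1.2 l_c t F_u ≤ 2.4 d t F_u): upper limit = 2.4·1.125·0.25·58 = 39.15 kips.
  Edge l_c = 1.875 − 1.25/2 = 1.25 → r_n = 21.75 kips; interior l_c = 4.375 − 1.25 = 3.125 → r_n = 39.15 kips.
  R_n,bearing = 1·21.75 + 1·39.15 = 60.9 kips → 0.75 × 60.9 = 45.7 kips.
Bearing governs: 45.7 kips.

45.7 kips (bearing governs)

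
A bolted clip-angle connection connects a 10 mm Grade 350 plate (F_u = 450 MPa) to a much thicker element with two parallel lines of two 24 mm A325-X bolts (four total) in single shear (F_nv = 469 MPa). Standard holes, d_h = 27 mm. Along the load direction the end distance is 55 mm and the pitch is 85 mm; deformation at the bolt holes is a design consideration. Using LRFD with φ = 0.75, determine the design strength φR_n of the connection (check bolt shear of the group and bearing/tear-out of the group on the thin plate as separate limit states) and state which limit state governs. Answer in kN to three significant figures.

Bolt shear: A_b = π·24²/4 = 452.4 mm²; R_n = 469 × 452.4 × 4 × 1 / 1000 = 848.7 kN → 0.75 × 848.7 = 637 kN.
Bearing (1.2 l_c t F_u ≤ 2.4 d t F_u): upper limit = 2.4·24·10·450 / 1000 = 259.2 kN.
  Edge l_c = 55 − 27/2 = 41.5 → r_n = 224.1 kN; interior l_c = 85 − 27 = 58 → r_n = 259.2 kN.
  R_n,bearing = 2·224.1 + 2·259.2 = 966.6 kN → 0.75 × 966.6 = 725 kN.
Bolt shear governs: 637 kN.

637 kN (bolt shear governs)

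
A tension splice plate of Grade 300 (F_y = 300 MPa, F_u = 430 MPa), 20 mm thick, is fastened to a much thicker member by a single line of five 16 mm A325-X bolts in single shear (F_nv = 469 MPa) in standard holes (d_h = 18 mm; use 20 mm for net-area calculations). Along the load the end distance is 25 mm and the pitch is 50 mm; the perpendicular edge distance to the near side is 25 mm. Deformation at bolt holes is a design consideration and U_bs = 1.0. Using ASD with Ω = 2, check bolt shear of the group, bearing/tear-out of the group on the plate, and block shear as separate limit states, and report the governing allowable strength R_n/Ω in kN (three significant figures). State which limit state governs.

236 kN (bolt shear governs)

Bolt shear: A_b = π·16²/4 = 201.1 mm²; R_n = 469 × 201.1 × 5 × 1 / 1000 = 471.5 kN → 471.5 / 2 = 236 kN.
Bearing: edge l_c = 16, r_n = 165.1 kN; interior l_c = 32, r_n = 330.2 kN; R_n = 165.1 + 4·330.2 = 1486 kN → 743 kN.
Block shear: A_gv = 4500, A_nv = 2700, A_nt = 300 mm²; R_n = min(0.6F_uA_nv, 0.6F_yA_gv) + U_bs·F_u·A_nt = 825.6 kN → 413 kN.
Bolt shear governs: 236 kN.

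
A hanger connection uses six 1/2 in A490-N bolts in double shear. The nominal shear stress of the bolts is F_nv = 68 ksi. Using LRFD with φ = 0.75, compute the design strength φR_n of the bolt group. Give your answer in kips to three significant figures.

A_b = π × 0.5² / 4 = 0.1963 in².
R_n = F_nv · A_b · n · n_s = 68 × 0.1963 × 6 × 2 = 160.2 kips.
Design strength φR_n = 0.75 × 160.2 = 120 kips.

120 kips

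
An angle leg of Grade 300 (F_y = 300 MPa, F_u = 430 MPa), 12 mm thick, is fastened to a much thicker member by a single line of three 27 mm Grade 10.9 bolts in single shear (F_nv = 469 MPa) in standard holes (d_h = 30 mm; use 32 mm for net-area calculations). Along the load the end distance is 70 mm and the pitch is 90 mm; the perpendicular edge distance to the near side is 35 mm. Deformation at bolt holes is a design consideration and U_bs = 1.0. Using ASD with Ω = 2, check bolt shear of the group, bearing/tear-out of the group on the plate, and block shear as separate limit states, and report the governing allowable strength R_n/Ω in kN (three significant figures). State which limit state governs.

312 kN (block shear governs)

Bolt shear: A_b = π·27²/4 = 572.6 mm²; R_n = 469 × 572.6 × 3 × 1 / 1000 = 805.6 kN → 805.6 / 2 = 403 kN.
Bearing: edge l_c = 55, r_n = 334.4 kN; interior l_c = 60, r_n = 334.4 kN; R_n = 334.4 + 2·334.4 = 1003 kN → 502 kN.
Block shear: A_gv = 3000, A_nv = 2040, A_nt = 228 mm²; R_n = min(0.6F_uA_nv, 0.6F_yA_gv) + U_bs·F_u·A_nt = 624.4 kN → 312 kN.
Block shear governs: 312 kN.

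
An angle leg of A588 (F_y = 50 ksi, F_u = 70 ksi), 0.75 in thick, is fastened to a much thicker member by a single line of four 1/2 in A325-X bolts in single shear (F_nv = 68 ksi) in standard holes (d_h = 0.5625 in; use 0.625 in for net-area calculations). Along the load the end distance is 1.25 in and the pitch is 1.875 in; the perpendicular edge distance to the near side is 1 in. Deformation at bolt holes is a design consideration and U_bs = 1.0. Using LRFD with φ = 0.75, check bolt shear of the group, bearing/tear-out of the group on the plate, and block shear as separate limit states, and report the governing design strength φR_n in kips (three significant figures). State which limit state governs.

Bolt shear: A_b = π·0.5²/4 = 0.1963 in²; R_n = 68 × 0.1963 × 4 × 1 = 53.41 kips → 0.75 × 53.41 = 40.1 kips.
Bearing: edge l_c = 0.9688, r_n = 61.03 kips; interior l_c = 1.312, r_n = 63 kips; R_n = 61.03 + 3·63 = 250 kips → 188 kips.
Block shear: A_gv = 5.156, A_nv = 3.516, A_nt = 0.5156 in²; R_n = min(0.6F_uA_nv, 0.6F_yA_gv) + U_bs·F_u·A_nt = 183.8 kips → 138 kips.
Bolt shear governs: 40.1 kips.

40.1 kips (bolt shear governs)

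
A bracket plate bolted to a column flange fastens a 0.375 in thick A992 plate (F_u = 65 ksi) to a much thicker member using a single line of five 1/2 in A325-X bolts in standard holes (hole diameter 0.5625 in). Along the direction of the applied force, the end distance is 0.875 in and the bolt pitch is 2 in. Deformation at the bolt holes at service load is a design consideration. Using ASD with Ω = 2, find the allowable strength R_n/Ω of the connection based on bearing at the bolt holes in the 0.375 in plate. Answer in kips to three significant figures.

Per bolt r_n = 1.2 l_c t F_u ≤ 2.4 d t F_u; upper limit = 2.4 × 0.5 × 0.375 × 65 = 29.25 kips.
Edge bolt: l_c = 0.875 − 0.5625/2 = 0.5938 in → 1.2 × 0.5938 × 0.375 × 65 = 17.37 → r_n = 17.37 kips.
Interior bolts: l_c = 2 − 0.5625 = 1.438 in → 1.2 × 1.438 × 0.375 × 65 = 42.05 → r_n = 29.25 kips.
R_n = 1 × 17.37 + 4 × 29.25 = 134.4 kips.
Allowable strength R_n/Ω = 134.4 / 2 = 67.2 kips.

67.2 kips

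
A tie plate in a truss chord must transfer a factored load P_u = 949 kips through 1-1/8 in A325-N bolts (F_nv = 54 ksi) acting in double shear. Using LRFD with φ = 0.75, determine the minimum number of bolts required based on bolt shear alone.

12 bolts

A_b = π·1.125²/4 = 0.994 in².
Per-bolt design strength φR_n = 0.75 × 54 × 0.994 × 2 = 80.52 kips.
n ≥ 949 / 80.52 = 11.79 → use 12 bolts.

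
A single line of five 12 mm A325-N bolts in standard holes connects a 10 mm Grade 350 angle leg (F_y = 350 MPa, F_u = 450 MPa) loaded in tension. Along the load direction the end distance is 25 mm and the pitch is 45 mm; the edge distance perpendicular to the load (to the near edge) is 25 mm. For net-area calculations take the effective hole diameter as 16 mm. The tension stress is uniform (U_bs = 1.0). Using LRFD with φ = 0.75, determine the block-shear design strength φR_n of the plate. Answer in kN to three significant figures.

Shear plane L_v = 25 + 4·45 = 205 mm; A_gv = 205 × 10 = 2050 mm².
A_nv = (205 − 4.5·16) × 10 = 1330 mm².
A_nt = (25 − 0.5·16) × 10 = 170 mm².
0.6 F_u A_nv = 359.1 kN; 0.6 F_y A_gv = 430.5 kN → shear rupture governs the shear term.
R_n = 359.1 + 1.0 × 450 × 170 / 1000 = 435.6 kN.
Design strength φR_n = 0.75 × 435.6 = 327 kN.

327 kN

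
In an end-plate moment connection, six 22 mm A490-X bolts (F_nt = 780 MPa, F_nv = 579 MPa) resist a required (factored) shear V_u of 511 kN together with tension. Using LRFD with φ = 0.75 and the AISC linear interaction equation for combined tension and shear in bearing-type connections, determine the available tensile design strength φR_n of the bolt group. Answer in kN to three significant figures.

A_b = π·22²/4 = 380.1 mm²; f_rv = 511 × 1000 / (6 × 380.1) = 224 MPa.
F'_nt = 1.3 F_nt − (F_nt / φF_nv) f_rv = 1.3·780 − (780/(0.75·579))·224 = 611.6 MPa, capped at F_nt → F'_nt = 611.6 MPa.
R_n = F'_nt · A_b · n = 611.6 × 380.1 × 6 / 1000 = 1395 kN.
Design strength φR_n = 0.75 × 1395 = 1050 kN.

1050 kN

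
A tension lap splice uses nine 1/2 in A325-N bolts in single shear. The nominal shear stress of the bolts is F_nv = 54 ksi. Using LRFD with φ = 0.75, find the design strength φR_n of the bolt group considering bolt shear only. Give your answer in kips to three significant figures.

71.6 kips

A_b = π × 0.5² / 4 = 0.1963 in².
R_n = F_nv · A_b · n · n_s = 54 × 0.1963 × 9 × 1 = 95.43 kips.
Design strength φR_n = 0.75 × 95.43 = 71.6 kips.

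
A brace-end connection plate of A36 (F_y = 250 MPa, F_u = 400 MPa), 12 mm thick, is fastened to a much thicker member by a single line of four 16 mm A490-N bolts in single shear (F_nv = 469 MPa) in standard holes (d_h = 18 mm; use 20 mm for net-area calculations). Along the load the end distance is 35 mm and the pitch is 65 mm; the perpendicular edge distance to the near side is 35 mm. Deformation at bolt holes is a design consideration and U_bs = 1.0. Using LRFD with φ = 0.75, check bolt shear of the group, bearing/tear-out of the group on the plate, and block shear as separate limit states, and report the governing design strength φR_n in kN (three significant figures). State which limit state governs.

283 kN (bolt shear governs)

Bolt shear: A_b = π·16²/4 = 201.1 mm²; R_n = 469 × 201.1 × 4 × 1 / 1000 = 377.2 kN → 0.75 × 377.2 = 283 kN.
Bearing: edge l_c = 26, r_n = 149.8 kN; interior l_c = 47, r_n = 184.3 kN; R_n = 149.8 + 3·184.3 = 702.7 kN → 527 kN.
Block shear: A_gv = 2760, A_nv = 1920, A_nt = 300 mm²; R_n = min(0.6F_uA_nv, 0.6F_yA_gv) + U_bs·F_u·A_nt = 534 kN → 400 kN.
Bolt shear governs: 283 kN.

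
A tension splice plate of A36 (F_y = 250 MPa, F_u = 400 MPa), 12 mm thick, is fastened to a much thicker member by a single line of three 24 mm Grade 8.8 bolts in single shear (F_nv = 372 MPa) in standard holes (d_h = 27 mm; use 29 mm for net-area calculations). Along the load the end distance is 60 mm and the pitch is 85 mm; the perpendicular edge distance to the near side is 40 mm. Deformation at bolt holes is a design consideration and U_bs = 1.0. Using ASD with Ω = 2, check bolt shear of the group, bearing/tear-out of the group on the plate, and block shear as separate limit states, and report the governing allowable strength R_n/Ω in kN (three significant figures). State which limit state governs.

Bolt shear: A_b = π·24²/4 = 452.4 mm²; R_n = 372 × 452.4 × 3 × 1 / 1000 = 504.9 kN → 504.9 / 2 = 252 kN.
Bearing: edge l_c = 46.5, r_n = 267.8 kN; interior l_c = 58, r_n = 276.5 kN; R_n = 267.8 + 2·276.5 = 820.8 kN → 410 kN.
Block shear: A_gv = 2760, A_nv = 1890, A_nt = 306 mm²; R_n = min(0.6F_uA_nv, 0.6F_yA_gv) + U_bs·F_u·A_nt = 536.4 kN → 268 kN.
Bolt shear governs: 252 kN.

252 kN (bolt shear governs)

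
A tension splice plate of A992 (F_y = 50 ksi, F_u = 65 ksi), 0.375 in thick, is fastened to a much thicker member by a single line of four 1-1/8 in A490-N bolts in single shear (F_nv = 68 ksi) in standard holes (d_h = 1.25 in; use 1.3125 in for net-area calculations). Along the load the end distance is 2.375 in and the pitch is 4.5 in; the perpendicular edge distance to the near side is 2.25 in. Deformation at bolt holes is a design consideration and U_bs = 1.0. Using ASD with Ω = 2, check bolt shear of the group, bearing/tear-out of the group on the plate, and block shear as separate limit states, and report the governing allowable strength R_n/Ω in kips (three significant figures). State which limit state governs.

Bolt shear: A_b = π·1.125²/4 = 0.994 in²; R_n = 68 × 0.994 × 4 × 1 = 270.4 kips → 270.4 / 2 = 135 kips.
Bearing: edge l_c = 1.75, r_n = 51.19 kips; interior l_c = 3.25, r_n = 65.81 kips; R_n = 51.19 + 3·65.81 = 248.6 kips → 124 kips.
Block shear: A_gv = 5.953, A_nv = 4.23, A_nt = 0.5977 in²; R_n = min(0.6F_uA_nv, 0.6F_yA_gv) + U_bs·F_u·A_nt = 203.8 kips → 102 kips.
Block shear governs: 102 kips.

102 kips (block shear governs)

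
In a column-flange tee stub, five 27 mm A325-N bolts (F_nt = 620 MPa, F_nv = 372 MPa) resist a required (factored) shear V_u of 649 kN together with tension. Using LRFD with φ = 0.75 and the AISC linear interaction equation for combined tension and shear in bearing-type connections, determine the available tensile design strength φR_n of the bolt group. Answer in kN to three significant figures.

649 kN

A_b = π·27²/4 = 572.6 mm²; f_rv = 649 × 1000 / (5 × 572.6) = 226.7 MPa.
F'_nt = 1.3 F_nt − (F_nt / φF_nv) f_rv = 1.3·620 − (620/(0.75·372))·226.7 = 302.2 MPa, capped at F_nt → F'_nt = 302.2 MPa.
R_n = F'_nt · A_b · n = 302.2 × 572.6 × 5 / 1000 = 865.2 kN.
Design strength φR_n = 0.75 × 865.2 = 649 kN.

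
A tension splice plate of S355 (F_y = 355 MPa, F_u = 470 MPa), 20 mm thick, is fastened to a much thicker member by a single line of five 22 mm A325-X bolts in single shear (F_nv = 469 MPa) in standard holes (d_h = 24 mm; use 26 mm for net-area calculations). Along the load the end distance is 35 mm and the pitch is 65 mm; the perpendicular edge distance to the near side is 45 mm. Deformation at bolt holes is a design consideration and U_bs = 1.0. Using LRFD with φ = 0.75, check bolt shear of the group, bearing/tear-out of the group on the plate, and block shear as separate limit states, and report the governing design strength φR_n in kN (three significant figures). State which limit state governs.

Bolt shear: A_b = π·22²/4 = 380.1 mm²; R_n = 469 × 380.1 × 5 × 1 / 1000 = 891.4 kN → 0.75 × 891.4 = 669 kN.
Bearing: edge l_c = 23, r_n = 259.4 kN; interior l_c = 41, r_n = 462.5 kN; R_n = 259.4 + 4·462.5 = 2109 kN → 1580 kN.
Block shear: A_gv = 5900, A_nv = 3560, A_nt = 640 mm²; R_n = min(0.6F_uA_nv, 0.6F_yA_gv) + U_bs·F_u·A_nt = 1305 kN → 979 kN.
Bolt shear governs: 669 kN.

669 kN (bolt shear governs)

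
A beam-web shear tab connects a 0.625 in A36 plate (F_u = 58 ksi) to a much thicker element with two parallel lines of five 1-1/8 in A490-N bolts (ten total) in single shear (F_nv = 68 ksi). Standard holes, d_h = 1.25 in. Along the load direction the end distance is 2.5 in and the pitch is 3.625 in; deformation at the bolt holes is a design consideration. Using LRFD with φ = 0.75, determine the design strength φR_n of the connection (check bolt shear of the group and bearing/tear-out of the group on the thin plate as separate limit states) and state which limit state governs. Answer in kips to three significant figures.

Bolt shear: A_b = π·1.125²/4 = 0.994 in²; R_n = 68 × 0.994 × 10 × 1 = 675.9 kips → 0.75 × 675.9 = 507 kips.
Bearing (1.2 l_c t F_u ≤ 2.4 d t F_u): upper limit = 2.4·1.125·0.625·58 = 97.87 kips.
  Edge l_c = 2.5 − 1.25/2 = 1.875 → r_n = 81.56 kips; interior l_c = 3.625 − 1.25 = 2.375 → r_n = 97.87 kips.
  R_n,bearing = 2·81.56 + 8·97.87 = 946.1 kips → 0.75 × 946.1 = 710 kips.
Bolt shear governs: 507 kips.

507 kips (bolt shear governs)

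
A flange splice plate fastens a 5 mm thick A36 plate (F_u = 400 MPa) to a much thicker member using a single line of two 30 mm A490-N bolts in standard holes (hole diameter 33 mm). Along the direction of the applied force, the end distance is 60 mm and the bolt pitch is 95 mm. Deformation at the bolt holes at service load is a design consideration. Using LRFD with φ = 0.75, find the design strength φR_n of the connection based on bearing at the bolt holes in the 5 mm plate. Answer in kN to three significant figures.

Per bolt r_n = 1.2 l_c t F_u ≤ 2.4 d t F_u; upper limit = 2.4 × 30 × 5 × 400 / 1000 = 144 kN.
Edge bolt: l_c = 60 − 33/2 = 43.5 mm → 1.2 × 43.5 × 5 × 400 / 1000 = 104.4 → r_n = 104.4 kN.
Interior bolts: l_c = 95 − 33 = 62 mm → 1.2 × 62 × 5 × 400 / 1000 = 148.8 → r_n = 144 kN.
R_n = 1 × 104.4 + 1 × 144 = 248.4 kN.
Design strength φR_n = 0.75 × 248.4 = 186 kN.

186 kN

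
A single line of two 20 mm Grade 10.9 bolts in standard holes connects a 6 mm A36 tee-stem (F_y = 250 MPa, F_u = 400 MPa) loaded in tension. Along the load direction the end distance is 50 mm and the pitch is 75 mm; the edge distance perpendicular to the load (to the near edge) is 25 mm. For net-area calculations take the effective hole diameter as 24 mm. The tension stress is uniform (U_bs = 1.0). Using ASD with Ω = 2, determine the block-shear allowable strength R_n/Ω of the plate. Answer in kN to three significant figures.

Shear plane L_v = 50 + 1·75 = 125 mm; A_gv = 125 × 6 = 750 mm².
A_nv = (125 − 1.5·24) × 6 = 534 mm².
A_nt = (25 − 0.5·24) × 6 = 78 mm².
0.6 F_u A_nv = 128.2 kN; 0.6 F_y A_gv = 112.5 kN → shear yielding governs the shear term.
R_n = 112.5 + 1.0 × 400 × 78 / 1000 = 143.7 kN.
Allowable strength R_n/Ω = 143.7 / 2 = 71.8 kN.

71.8 kN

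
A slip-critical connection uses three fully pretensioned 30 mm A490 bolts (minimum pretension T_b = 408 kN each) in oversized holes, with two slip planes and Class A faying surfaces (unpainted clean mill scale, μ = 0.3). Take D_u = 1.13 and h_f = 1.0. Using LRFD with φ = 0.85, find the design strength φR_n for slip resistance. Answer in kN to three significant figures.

705 kN

R_n = μ · D_u · h_f · T_b · n_s · n_b = 0.3 × 1.13 × 1.0 × 408 × 2 × 3 = 829.9 kN.
Design strength φR_n = 0.85 × 829.9 = 705 kN.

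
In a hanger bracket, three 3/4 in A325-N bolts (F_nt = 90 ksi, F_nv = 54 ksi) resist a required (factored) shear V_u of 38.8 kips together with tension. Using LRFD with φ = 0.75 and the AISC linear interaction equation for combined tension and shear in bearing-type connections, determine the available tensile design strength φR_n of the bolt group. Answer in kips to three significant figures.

51.6 kips

A_b = π·0.75²/4 = 0.4418 in²; f_rv = 38.8 / (3 × 0.4418) = 29.28 ksi.
F'_nt = 1.3 F_nt − (F_nt / φF_nv) f_rv = 1.3·90 − (90/(0.75·54))·29.28 = 51.94 ksi, capped at F_nt → F'_nt = 51.94 ksi.
R_n = F'_nt · A_b · n = 51.94 × 0.4418 × 3 = 68.84 kips.
Design strength φR_n = 0.75 × 68.84 = 51.6 kips.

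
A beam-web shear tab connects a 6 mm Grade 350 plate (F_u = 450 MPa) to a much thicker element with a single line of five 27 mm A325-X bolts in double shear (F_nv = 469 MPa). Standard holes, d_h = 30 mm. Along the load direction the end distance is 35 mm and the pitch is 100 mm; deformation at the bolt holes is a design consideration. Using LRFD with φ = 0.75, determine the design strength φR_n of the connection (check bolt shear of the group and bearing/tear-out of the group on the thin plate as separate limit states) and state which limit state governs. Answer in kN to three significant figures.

573 kN (bearing governs)

Bolt shear: A_b = π·27²/4 = 572.6 mm²; R_n = 469 × 572.6 × 5 × 2 / 1000 = 2685 kN → 0.75 × 2685 = 2010 kN.
Bearing (1.2 l_c t F_u ≤ 2.4 d t F_u): upper limit = 2.4·27·6·450 / 1000 = 175 kN.
  Edge l_c = 35 − 30/2 = 20 → r_n = 64.8 kN; interior l_c = 100 − 30 = 70 → r_n = 175 kN.
  R_n,bearing = 1·64.8 + 4·175 = 764.6 kN → 0.75 × 764.6 = 573 kN.
Bearing governs: 573 kN.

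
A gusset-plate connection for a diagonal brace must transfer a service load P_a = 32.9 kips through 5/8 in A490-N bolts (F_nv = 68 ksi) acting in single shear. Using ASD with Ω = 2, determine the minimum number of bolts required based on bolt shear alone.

A_b = π·0.625²/4 = 0.3068 in².
Per-bolt allowable strength R_n/Ω = 68 × 0.3068 × 1 / 2 = 10.43 kips.
n ≥ 32.9 / 10.43 = 3.154 → use 4 bolts.

4 bolts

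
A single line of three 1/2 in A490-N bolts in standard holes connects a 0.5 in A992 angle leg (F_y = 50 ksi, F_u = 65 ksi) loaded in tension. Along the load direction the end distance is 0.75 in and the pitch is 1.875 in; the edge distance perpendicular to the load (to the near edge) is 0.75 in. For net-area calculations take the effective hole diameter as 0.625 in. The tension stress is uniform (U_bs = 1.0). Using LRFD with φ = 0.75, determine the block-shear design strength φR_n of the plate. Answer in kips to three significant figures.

53.6 kips

Shear plane L_v = 0.75 + 2·1.875 = 4.5 in; A_gv = 4.5 × 0.5 = 2.25 in².
A_nv = (4.5 − 2.5·0.625) × 0.5 = 1.469 in².
A_nt = (0.75 − 0.5·0.625) × 0.5 = 0.2188 in².
0.6 F_u A_nv = 57.28 kips; 0.6 F_y A_gv = 67.5 kips → shear rupture governs the shear term.
R_n = 57.28 + 1.0 × 65 × 0.2188 = 71.5 kips.
Design strength φR_n = 0.75 × 71.5 = 53.6 kips.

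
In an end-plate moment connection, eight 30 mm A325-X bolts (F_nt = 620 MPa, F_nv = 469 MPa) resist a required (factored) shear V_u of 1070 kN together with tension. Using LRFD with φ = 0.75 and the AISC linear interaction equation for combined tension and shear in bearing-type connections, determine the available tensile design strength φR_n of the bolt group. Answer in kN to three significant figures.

A_b = π·30²/4 = 706.9 mm²; f_rv = 1070 × 1000 / (8 × 706.9) = 189.2 MPa.
F'_nt = 1.3 F_nt − (F_nt / φF_nv) f_rv = 1.3·620 − (620/(0.75·469))·189.2 = 472.5 MPa, capped at F_nt → F'_nt = 472.5 MPa.
R_n = F'_nt · A_b · n = 472.5 × 706.9 × 8 / 1000 = 2672 kN.
Design strength φR_n = 0.75 × 2672 = 2000 kN.

2000 kN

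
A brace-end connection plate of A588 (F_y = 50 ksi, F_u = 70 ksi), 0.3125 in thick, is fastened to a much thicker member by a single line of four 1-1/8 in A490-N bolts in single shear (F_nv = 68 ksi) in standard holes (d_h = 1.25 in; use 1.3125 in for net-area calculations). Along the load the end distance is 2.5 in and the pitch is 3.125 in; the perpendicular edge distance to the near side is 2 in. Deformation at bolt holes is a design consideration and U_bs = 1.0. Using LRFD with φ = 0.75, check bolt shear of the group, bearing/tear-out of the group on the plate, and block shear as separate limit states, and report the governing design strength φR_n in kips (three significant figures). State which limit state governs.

Bolt shear: A_b = π·1.125²/4 = 0.994 in²; R_n = 68 × 0.994 × 4 × 1 = 270.4 kips → 0.75 × 270.4 = 203 kips.
Bearing: edge l_c = 1.875, r_n = 49.22 kips; interior l_c = 1.875, r_n = 49.22 kips; R_n = 49.22 + 3·49.22 = 196.9 kips → 148 kips.
Block shear: A_gv = 3.711, A_nv = 2.275, A_nt = 0.4199 in²; R_n = min(0.6F_uA_nv, 0.6F_yA_gv) + U_bs·F_u·A_nt = 125 kips → 93.7 kips.
Block shear governs: 93.7 kips.

93.7 kips (block shear governs)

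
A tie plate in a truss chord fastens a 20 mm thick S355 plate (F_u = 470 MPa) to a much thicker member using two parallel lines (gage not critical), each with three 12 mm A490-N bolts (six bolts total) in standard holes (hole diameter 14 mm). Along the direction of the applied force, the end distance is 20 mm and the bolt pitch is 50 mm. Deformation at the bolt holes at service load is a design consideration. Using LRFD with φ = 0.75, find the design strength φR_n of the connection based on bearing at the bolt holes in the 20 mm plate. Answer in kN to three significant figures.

Per bolt r_n = 1.2 l_c t F_u ≤ 2.4 d t F_u; upper limit = 2.4 × 12 × 20 × 470 / 1000 = 270.7 kN.
Edge bolt: l_c = 20 − 14/2 = 13 mm → 1.2 × 13 × 20 × 470 / 1000 = 146.6 → r_n = 146.6 kN.
Interior bolts: l_c = 50 − 14 = 36 mm → 1.2 × 36 × 20 × 470 / 1000 = 406.1 → r_n = 270.7 kN.
R_n = 2 × 146.6 + 4 × 270.7 = 1376 kN.
Design strength φR_n = 0.75 × 1376 = 1030 kN.

1030 kN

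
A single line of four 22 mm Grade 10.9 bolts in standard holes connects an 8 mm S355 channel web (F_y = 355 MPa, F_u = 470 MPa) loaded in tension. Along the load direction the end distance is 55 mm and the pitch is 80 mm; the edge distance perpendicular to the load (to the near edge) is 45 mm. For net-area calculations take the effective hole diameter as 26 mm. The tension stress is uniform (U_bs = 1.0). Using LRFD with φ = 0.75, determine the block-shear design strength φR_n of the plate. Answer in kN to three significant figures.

435 kN

Shear plane L_v = 55 + 3·80 = 295 mm; A_gv = 295 × 8 = 2360 mm².
A_nv = (295 − 3.5·26) × 8 = 1632 mm².
A_nt = (45 − 0.5·26) × 8 = 256 mm².
0.6 F_u A_nv = 460.2 kN; 0.6 F_y A_gv = 502.7 kN → shear rupture governs the shear term.
R_n = 460.2 + 1.0 × 470 × 256 / 1000 = 580.5 kN.
Design strength φR_n = 0.75 × 580.5 = 435 kN.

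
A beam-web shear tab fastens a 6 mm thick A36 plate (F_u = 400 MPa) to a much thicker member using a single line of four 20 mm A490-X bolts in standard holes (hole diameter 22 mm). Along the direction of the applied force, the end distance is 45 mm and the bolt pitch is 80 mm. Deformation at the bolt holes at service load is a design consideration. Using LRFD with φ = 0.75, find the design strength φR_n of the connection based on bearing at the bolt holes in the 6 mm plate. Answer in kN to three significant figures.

Per bolt r_n = 1.2 l_c t F_u ≤ 2.4 d t F_u; upper limit = 2.4 × 20 × 6 × 400 / 1000 = 115.2 kN.
Edge bolt: l_c = 45 − 22/2 = 34 mm → 1.2 × 34 × 6 × 400 / 1000 = 97.92 → r_n = 97.92 kN.
Interior bolts: l_c = 80 − 22 = 58 mm → 1.2 × 58 × 6 × 400 / 1000 = 167 → r_n = 115.2 kN.
R_n = 1 × 97.92 + 3 × 115.2 = 443.5 kN.
Design strength φR_n = 0.75 × 443.5 = 333 kN.

333 kN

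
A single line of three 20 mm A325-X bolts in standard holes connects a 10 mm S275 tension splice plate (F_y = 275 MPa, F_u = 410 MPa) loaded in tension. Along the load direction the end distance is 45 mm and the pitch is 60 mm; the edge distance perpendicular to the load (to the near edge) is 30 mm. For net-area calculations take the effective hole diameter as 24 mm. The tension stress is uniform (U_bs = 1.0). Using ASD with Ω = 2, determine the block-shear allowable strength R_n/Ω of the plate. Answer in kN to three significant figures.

166 kN

Shear plane L_v = 45 + 2·60 = 165 mm; A_gv = 165 × 10 = 1650 mm².
A_nv = (165 − 2.5·24) × 10 = 1050 mm².
A_nt = (30 − 0.5·24) × 10 = 180 mm².
0.6 F_u A_nv = 258.3 kN; 0.6 F_y A_gv = 272.2 kN → shear rupture governs the shear term.
R_n = 258.3 + 1.0 × 410 × 180 / 1000 = 332.1 kN.
Allowable strength R_n/Ω = 332.1 / 2 = 166 kN.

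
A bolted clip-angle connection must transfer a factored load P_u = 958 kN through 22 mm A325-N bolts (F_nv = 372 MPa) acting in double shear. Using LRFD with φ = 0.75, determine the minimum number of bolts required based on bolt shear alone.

A_b = π·22²/4 = 380.1 mm².
Per-bolt design strength φR_n = 0.75 × 372 × 380.1 × 2 / 1000 = 212.1 kN.
n ≥ 958 / 212.1 = 4.516 → use 5 bolts.

5 bolts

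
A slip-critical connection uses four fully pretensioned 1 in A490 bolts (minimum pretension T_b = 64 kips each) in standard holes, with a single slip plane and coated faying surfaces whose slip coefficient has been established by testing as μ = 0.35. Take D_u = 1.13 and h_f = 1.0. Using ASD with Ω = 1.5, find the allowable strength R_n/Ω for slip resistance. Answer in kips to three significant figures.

67.5 kips

R_n = μ · D_u · h_f · T_b · n_s · n_b = 0.35 × 1.13 × 1.0 × 64 × 1 × 4 = 101.2 kips.
Allowable strength R_n/Ω = 101.2 / 1.5 = 67.5 kips.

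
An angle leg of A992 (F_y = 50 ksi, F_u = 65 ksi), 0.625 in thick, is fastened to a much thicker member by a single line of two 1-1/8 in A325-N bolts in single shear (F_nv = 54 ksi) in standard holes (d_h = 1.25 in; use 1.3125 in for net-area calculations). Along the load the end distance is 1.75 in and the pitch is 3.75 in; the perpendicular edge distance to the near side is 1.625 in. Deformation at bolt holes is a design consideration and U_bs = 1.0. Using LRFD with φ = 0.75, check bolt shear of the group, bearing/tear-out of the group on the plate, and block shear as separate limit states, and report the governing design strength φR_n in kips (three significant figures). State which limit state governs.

Bolt shear: A_b = π·1.125²/4 = 0.994 in²; R_n = 54 × 0.994 × 2 × 1 = 107.4 kips → 0.75 × 107.4 = 80.5 kips.
Bearing: edge l_c = 1.125, r_n = 54.84 kips; interior l_c = 2.5, r_n = 109.7 kips; R_n = 54.84 + 1·109.7 = 164.5 kips → 123 kips.
Block shear: A_gv = 3.438, A_nv = 2.207, A_nt = 0.6055 in²; R_n = min(0.6F_uA_nv, 0.6F_yA_gv) + U_bs·F_u·A_nt = 125.4 kips → 94.1 kips.
Bolt shear governs: 80.5 kips.

80.5 kips (bolt shear governs)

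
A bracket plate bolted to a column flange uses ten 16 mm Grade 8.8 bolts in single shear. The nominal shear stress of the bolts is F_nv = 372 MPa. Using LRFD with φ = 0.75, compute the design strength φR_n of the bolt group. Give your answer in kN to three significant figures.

561 kN

A_b = π × 16² / 4 = 201.1 mm².
R_n = F_nv · A_b · n · n_s = 372 × 201.1 × 10 × 1 / 1000 = 748 kN.
Design strength φR_n = 0.75 × 748 = 561 kN.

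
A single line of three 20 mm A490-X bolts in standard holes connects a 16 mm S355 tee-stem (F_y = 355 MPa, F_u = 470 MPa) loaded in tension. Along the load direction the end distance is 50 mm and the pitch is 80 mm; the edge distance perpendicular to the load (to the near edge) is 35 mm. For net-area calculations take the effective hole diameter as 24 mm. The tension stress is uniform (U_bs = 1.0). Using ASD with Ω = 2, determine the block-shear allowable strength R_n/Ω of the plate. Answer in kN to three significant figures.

425 kN

Shear plane L_v = 50 + 2·80 = 210 mm; A_gv = 210 × 16 = 3360 mm².
A_nv = (210 − 2.5·24) × 16 = 2400 mm².
A_nt = (35 − 0.5·24) × 16 = 368 mm².
0.6 F_u A_nv = 676.8 kN; 0.6 F_y A_gv = 715.7 kN → shear rupture governs the shear term.
R_n = 676.8 + 1.0 × 470 × 368 / 1000 = 849.8 kN.
Allowable strength R_n/Ω = 849.8 / 2 = 425 kN.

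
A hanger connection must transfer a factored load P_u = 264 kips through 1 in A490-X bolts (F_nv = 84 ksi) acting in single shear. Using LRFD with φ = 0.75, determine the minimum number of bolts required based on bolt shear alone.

A_b = π·1²/4 = 0.7854 in².
Per-bolt design strength φR_n = 0.75 × 84 × 0.7854 × 1 = 49.48 kips.
n ≥ 264 / 49.48 = 5.335 → use 6 bolts.

6 bolts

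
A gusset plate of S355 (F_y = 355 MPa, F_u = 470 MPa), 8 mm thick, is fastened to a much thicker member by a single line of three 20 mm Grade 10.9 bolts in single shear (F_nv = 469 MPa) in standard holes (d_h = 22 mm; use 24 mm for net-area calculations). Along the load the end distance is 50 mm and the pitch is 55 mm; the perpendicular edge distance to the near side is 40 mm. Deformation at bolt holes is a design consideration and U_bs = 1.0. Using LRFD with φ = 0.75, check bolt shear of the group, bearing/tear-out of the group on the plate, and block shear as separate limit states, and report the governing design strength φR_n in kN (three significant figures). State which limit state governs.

Bolt shear: A_b = π·20²/4 = 314.2 mm²; R_n = 469 × 314.2 × 3 × 1 / 1000 = 442 kN → 0.75 × 442 = 332 kN.
Bearing: edge l_c = 39, r_n = 176 kN; interior l_c = 33, r_n = 148.9 kN; R_n = 176 + 2·148.9 = 473.8 kN → 355 kN.
Block shear: A_gv = 1280, A_nv = 800, A_nt = 224 mm²; R_n = min(0.6F_uA_nv, 0.6F_yA_gv) + U_bs·F_u·A_nt = 330.9 kN → 248 kN.
Block shear governs: 248 kN.

248 kN (block shear governs)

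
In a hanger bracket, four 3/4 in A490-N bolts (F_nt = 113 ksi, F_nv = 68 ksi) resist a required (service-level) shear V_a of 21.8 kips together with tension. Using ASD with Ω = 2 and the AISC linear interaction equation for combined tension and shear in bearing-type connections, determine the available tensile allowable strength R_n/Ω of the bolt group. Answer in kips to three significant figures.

A_b = π·0.75²/4 = 0.4418 in²; f_rv = 21.8 / (4 × 0.4418) = 12.34 ksi.
F'_nt = 1.3 F_nt − (Ω F_nt / F_nv) f_rv = 1.3·113 − (2·113/68)·12.34 = 105.9 ksi, capped at F_nt → F'_nt = 105.9 ksi.
R_n = F'_nt · A_b · n = 105.9 × 0.4418 × 4 = 187.1 kips.
Allowable strength R_n/Ω = 187.1 / 2 = 93.6 kips.

93.6 kips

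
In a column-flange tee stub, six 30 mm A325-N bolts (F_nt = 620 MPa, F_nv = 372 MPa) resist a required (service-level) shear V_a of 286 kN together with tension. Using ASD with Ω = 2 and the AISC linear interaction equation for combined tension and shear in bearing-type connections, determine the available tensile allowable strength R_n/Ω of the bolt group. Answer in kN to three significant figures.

1230 kN

A_b = π·30²/4 = 706.9 mm²; f_rv = 286 × 1000 / (6 × 706.9) = 67.43 MPa.
F'_nt = 1.3 F_nt − (Ω F_nt / F_nv) f_rv = 1.3·620 − (2·620/372)·67.43 = 581.2 MPa, capped at F_nt → F'_nt = 581.2 MPa.
R_n = F'_nt · A_b · n = 581.2 × 706.9 × 6 / 1000 = 2465 kN.
Allowable strength R_n/Ω = 2465 / 2 = 1230 kN.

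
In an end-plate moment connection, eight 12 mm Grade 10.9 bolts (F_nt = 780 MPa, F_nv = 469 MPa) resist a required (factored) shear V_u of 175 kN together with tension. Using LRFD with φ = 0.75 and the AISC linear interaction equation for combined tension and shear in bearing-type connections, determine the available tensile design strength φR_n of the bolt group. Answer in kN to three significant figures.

A_b = π·12²/4 = 113.1 mm²; f_rv = 175 × 1000 / (8 × 113.1) = 193.4 MPa.
F'_nt = 1.3 F_nt − (F_nt / φF_nv) f_rv = 1.3·780 − (780/(0.75·469))·193.4 = 585.1 MPa, capped at F_nt → F'_nt = 585.1 MPa.
R_n = F'_nt · A_b · n = 585.1 × 113.1 × 8 / 1000 = 529.4 kN.
Design strength φR_n = 0.75 × 529.4 = 397 kN.

397 kN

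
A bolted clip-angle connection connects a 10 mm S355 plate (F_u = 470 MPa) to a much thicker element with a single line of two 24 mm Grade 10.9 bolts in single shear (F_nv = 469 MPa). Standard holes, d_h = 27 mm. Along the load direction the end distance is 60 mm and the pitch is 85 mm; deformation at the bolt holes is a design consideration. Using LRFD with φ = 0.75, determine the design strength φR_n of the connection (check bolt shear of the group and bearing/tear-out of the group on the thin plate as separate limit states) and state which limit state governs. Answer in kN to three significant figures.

Bolt shear: A_b = π·24²/4 = 452.4 mm²; R_n = 469 × 452.4 × 2 × 1 / 1000 = 424.3 kN → 0.75 × 424.3 = 318 kN.
Bearing (1.2 l_c t F_u ≤ 2.4 d t F_u): upper limit = 2.4·24·10·470 / 1000 = 270.7 kN.
  Edge l_c = 60 − 27/2 = 46.5 → r_n = 262.3 kN; interior l_c = 85 − 27 = 58 → r_n = 270.7 kN.
  R_n,bearing = 1·262.3 + 1·270.7 = 533 kN → 0.75 × 533 = 400 kN.
Bolt shear governs: 318 kN.

318 kN (bolt shear governs)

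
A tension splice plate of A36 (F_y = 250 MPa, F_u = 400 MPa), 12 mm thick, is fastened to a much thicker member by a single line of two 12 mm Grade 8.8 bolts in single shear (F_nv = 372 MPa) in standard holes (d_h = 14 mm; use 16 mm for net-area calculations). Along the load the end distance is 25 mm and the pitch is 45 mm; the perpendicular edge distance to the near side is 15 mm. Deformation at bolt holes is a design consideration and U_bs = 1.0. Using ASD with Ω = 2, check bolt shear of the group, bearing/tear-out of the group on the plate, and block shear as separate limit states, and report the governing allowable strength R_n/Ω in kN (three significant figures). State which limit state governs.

Bolt shear: A_b = π·12²/4 = 113.1 mm²; R_n = 372 × 113.1 × 2 × 1 / 1000 = 84.14 kN → 84.14 / 2 = 42.1 kN.
Bearing: edge l_c = 18, r_n = 103.7 kN; interior l_c = 31, r_n = 138.2 kN; R_n = 103.7 + 1·138.2 = 241.9 kN → 121 kN.
Block shear: A_gv = 840, A_nv = 552, A_nt = 84 mm²; R_n = min(0.6F_uA_nv, 0.6F_yA_gv) + U_bs·F_u·A_nt = 159.6 kN → 79.8 kN.
Bolt shear governs: 42.1 kN.

42.1 kN (bolt shear governs)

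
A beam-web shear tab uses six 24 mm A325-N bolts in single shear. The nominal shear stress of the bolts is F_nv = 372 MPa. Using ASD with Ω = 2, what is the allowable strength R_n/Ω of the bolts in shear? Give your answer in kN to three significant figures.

A_b = π × 24² / 4 = 452.4 mm².
R_n = F_nv · A_b · n · n_s = 372 × 452.4 × 6 × 1 / 1000 = 1010 kN.
Allowable strength R_n/Ω = 1010 / 2 = 505 kN.

505 kN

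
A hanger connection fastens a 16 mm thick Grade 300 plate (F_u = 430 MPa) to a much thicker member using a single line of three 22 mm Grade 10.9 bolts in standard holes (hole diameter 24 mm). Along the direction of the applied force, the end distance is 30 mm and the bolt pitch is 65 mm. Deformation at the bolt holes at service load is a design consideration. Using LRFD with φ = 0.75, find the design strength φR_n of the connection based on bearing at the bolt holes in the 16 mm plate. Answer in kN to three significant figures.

Per bolt r_n = 1.2 l_c t F_u ≤ 2.4 d t F_u; upper limit = 2.4 × 22 × 16 × 430 / 1000 = 363.3 kN.
Edge bolt: l_c = 30 − 24/2 = 18 mm → 1.2 × 18 × 16 × 430 / 1000 = 148.6 → r_n = 148.6 kN.
Interior bolts: l_c = 65 − 24 = 41 mm → 1.2 × 41 × 16 × 430 / 1000 = 338.5 → r_n = 338.5 kN.
R_n = 1 × 148.6 + 2 × 338.5 = 825.6 kN.
Design strength φR_n = 0.75 × 825.6 = 619 kN.

619 kN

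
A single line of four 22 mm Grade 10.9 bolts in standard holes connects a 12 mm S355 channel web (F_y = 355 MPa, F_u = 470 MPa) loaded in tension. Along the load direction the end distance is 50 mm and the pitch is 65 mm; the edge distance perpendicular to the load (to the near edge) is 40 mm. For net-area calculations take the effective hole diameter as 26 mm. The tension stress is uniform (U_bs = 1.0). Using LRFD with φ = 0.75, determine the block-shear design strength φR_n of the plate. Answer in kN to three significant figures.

505 kN

Shear plane L_v = 50 + 3·65 = 245 mm; A_gv = 245 × 12 = 2940 mm².
A_nv = (245 − 3.5·26) × 12 = 1848 mm².
A_nt = (40 − 0.5·26) × 12 = 324 mm².
0.6 F_u A_nv = 521.1 kN; 0.6 F_y A_gv = 626.2 kN → shear rupture governs the shear term.
R_n = 521.1 + 1.0 × 470 × 324 / 1000 = 673.4 kN.
Design strength φR_n = 0.75 × 673.4 = 505 kN.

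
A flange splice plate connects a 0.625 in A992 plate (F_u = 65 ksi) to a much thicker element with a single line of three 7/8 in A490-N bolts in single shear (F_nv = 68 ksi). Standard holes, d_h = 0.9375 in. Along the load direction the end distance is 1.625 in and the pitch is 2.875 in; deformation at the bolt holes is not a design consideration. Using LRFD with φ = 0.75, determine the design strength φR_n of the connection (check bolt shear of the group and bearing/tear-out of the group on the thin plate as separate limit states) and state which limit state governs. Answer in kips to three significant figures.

92 kips (bolt shear governs)

Bolt shear: A_b = π·0.875²/4 = 0.6013 in²; R_n = 68 × 0.6013 × 3 × 1 = 122.7 kips → 0.75 × 122.7 = 92 kips.
Bearing (1.5 l_c t F_u ≤ 3.0 d t F_u): upper limit = 3.0·0.875·0.625·65 = 106.6 kips.
  Edge l_c = 1.625 − 0.9375/2 = 1.156 → r_n = 70.46 kips; interior l_c = 2.875 − 0.9375 = 1.938 → r_n = 106.6 kips.
  R_n,bearing = 1·70.46 + 2·106.6 = 283.7 kips → 0.75 × 283.7 = 213 kips.
Bolt shear governs: 92 kips.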